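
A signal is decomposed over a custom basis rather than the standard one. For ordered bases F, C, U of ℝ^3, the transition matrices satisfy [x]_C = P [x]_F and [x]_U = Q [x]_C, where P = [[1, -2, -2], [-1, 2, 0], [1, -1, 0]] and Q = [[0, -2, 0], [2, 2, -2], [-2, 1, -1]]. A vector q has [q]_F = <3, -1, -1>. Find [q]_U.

<10, -4, -23>

Apply P to get C-coordinates <7, -5, 4>, then Q to get U-coordinates.
The result is [q]_U = <10, -4, -23>.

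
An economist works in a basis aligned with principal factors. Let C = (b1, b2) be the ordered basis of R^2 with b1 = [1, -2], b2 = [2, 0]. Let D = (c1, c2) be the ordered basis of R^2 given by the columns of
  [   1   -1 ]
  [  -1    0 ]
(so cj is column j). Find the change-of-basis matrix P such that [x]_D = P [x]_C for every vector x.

Take x = bj: its C-coordinates are the j-th standard unit vector, so P e_j — column j of P — equals [bj]_D.
b1 = 2c1 + c2, giving column 1 = [2, 1]; repeating for each j gives P = [[2, 0], [1, -2]].

[[2, 0], [1, -2]]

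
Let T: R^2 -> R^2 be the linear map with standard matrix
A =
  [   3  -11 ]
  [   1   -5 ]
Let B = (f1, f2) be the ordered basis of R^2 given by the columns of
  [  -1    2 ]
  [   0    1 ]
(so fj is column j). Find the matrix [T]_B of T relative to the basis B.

The j-th column of [T]_B is [T(fj)]_B.
T(f1) = A f1 = <-3, -1> = f1 - f2, so column 1 is <1, -1>.
Repeating for f2 and assembling the columns gives [[1, -1], [-1, -3]].

[[1, -1], [-1, -3]]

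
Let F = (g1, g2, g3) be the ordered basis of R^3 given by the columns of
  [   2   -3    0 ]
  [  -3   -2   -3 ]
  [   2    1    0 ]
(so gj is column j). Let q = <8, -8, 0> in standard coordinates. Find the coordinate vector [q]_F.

Write q = c_1 g1 + ... + c_3 g3 and solve for the c_i.
Row-reducing the augmented matrix [M | q] gives c = (1, -2, 3).
Check: g1 - 2g2 + 3g3 = <8, -8, 0>.

<1, -2, 3>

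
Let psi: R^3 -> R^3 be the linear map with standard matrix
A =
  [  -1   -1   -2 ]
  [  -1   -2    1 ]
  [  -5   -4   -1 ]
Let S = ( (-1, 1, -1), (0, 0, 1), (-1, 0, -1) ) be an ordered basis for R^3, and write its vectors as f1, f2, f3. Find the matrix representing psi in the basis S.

With P the matrix whose columns are f1, ..., f3, [psi]_S = P^(-1) A P.
Column by column: psi(f1) = A f1 = (2, -2, 2); its S-coordinates (-2, 0, 0) give column 1.
Continuing for each basis vector yields [psi]_S = [[-2, 1, 0], [0, 1, 3], [0, 1, -3]].

[[-2, 1, 0], [0, 1, 3], [0, 1, -3]]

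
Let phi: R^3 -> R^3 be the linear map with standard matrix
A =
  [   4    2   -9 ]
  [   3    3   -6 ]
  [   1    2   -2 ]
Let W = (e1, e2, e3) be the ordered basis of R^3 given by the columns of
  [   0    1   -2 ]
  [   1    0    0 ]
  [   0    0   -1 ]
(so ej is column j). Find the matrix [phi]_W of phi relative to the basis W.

[[3, 3, 0], [-2, 2, 1], [-2, -1, 0]]

The j-th column of [phi]_W is [phi(ej)]_W.
phi(e1) = A e1 = [2, 3, 2] = 3e1 - 2e2 - 2e3, so column 1 is [3, -2, -2].
Repeating for e2, e3 and assembling the columns gives [[3, 3, 0], [-2, 2, 1], [-2, -1, 0]].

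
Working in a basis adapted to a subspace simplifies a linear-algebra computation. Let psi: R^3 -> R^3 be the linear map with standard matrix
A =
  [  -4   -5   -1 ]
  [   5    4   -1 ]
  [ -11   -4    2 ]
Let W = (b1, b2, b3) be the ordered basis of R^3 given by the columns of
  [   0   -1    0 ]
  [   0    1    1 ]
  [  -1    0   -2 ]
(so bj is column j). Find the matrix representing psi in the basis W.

The j-th column of [psi]_W is [psi(bj)]_W.
psi(b1) = A b1 = [1, 1, -2] = -2b1 - b2 + 2b3, so column 1 is [-2, -1, 2].
Repeating for b2, b3 and assembling the columns gives [[-2, -3, 2], [-1, 1, 3], [2, -2, 3]].

[[-2, -3, 2], [-1, 1, 3], [2, -2, 3]]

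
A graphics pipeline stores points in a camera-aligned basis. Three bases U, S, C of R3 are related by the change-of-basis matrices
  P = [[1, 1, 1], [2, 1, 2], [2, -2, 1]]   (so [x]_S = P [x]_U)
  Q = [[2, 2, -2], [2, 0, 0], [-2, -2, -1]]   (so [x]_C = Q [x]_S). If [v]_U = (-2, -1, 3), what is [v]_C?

(0, 0, -3)

First [v]_S = P [v]_U = (0, 1, 1).
Then [v]_C = Q [v]_S = (0, 0, -3).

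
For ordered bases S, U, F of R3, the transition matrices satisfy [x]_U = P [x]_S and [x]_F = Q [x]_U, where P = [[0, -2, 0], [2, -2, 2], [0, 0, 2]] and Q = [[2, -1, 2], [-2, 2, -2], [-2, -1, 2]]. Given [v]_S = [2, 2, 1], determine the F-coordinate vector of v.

[-6, 8, 10]

First [v]_U = P [v]_S = [-4, 2, 2].
Then [v]_F = Q [v]_U = [-6, 8, 10].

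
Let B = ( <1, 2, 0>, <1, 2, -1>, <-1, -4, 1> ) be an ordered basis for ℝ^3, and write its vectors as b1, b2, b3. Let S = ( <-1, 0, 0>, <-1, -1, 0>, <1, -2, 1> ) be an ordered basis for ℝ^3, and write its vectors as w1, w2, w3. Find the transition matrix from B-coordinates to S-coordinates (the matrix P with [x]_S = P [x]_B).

[[1, -2, 0], [-2, 0, 2], [0, -1, 1]]

Take x = bj: its B-coordinates are the j-th standard unit vector, so P e_j — column j of P — equals [bj]_S.
b1 = w1 - 2w2 + 0·w3, giving column 1 = <1, -2, 0>; repeating for each j gives P = [[1, -2, 0], [-2, 0, 2], [0, -1, 1]].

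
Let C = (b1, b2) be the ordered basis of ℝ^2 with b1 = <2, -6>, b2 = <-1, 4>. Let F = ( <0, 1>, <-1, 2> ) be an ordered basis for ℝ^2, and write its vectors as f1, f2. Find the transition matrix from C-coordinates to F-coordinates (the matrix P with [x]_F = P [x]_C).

[[-2, 2], [-2, 1]]

Take x = bj: its C-coordinates are the j-th standard unit vector, so P e_j — column j of P — equals [bj]_F.
b1 = -2f1 - 2f2, giving column 1 = <-2, -2>; repeating for each j gives P = [[-2, 2], [-2, 1]].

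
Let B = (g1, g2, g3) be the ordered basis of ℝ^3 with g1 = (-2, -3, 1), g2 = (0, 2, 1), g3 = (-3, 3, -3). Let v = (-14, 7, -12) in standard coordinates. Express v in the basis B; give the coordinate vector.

(1, -1, 4)

[v]_B is the unique c with M c = v, where M has columns g1, ..., g3.
Row-reducing the augmented matrix [M | v] gives c = (1, -1, 4).
Check: g1 - g2 + 4g3 = (-14, 7, -12).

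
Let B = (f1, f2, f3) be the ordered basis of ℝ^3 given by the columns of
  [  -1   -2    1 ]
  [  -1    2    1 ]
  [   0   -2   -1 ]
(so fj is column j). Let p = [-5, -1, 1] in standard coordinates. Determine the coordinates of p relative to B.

[0, 1, -3]

Write p = c_1 f1 + ... + c_3 f3 and solve for the c_i.
Solving this 3x3 system gives c = (0, 1, -3).
Check: 0·f1 + f2 - 3f3 = [-5, -1, 1].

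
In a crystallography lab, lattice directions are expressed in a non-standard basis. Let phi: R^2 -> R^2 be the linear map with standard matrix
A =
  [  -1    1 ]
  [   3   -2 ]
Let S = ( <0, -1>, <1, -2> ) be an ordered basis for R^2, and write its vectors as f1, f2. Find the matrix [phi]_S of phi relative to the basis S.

[[0, -1], [-1, -3]]

With P the matrix whose columns are f1, f2, [phi]_S = P^(-1) A P.
Column by column: phi(f1) = A f1 = <-1, 2>; its S-coordinates <0, -1> give column 1.
Continuing for each basis vector yields [phi]_S = [[0, -1], [-1, -3]].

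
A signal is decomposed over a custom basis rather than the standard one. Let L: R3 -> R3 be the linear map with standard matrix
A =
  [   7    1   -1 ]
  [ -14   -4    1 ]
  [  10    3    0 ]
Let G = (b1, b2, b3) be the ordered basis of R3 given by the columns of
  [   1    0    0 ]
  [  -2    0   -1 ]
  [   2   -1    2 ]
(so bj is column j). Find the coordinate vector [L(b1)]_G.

Column 1 of [L]_G is the G-coordinate vector of L(b1).
In standard coordinates L(b1) = A b1 = <3, -4, 4>.
Converting to G: <3, -4, 4> = 3b1 - 2b2 - 2b3, so the coordinate vector is <3, -2, -2>.

<3, -2, -2>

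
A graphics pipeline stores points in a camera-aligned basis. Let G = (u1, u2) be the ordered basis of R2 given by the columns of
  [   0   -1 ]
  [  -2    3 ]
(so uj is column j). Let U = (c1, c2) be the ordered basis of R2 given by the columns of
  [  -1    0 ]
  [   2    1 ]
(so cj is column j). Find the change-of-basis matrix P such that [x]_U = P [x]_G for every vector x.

Take x = uj: its G-coordinates are the j-th standard unit vector, so P e_j — column j of P — equals [uj]_U.
u1 = 0·c1 - 2c2, giving column 1 = [0, -2]; repeating for each j gives P = [[0, 1], [-2, 1]].

[[0, 1], [-2, 1]]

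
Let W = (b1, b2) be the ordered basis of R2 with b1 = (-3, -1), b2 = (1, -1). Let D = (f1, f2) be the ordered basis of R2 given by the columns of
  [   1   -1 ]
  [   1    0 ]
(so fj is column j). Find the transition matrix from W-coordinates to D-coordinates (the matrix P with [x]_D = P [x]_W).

Take x = bj: its W-coordinates are the j-th standard unit vector, so P e_j — column j of P — equals [bj]_D.
b1 = -f1 + 2f2, giving column 1 = (-1, 2); repeating for each j gives P = [[-1, -1], [2, -2]].

[[-1, -1], [2, -2]]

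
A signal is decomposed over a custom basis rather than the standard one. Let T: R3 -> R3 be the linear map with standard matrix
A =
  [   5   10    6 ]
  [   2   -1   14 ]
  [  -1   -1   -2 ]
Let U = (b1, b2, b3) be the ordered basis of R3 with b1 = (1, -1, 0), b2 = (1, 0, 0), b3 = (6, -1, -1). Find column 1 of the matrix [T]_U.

Column 1 of [T]_U is the U-coordinate vector of T(b1).
In standard coordinates T(b1) = A b1 = (-5, 3, 0).
Converting to U: (-5, 3, 0) = -3b1 - 2b2 + 0·b3, so the coordinate vector is (-3, -2, 0).

(-3, -2, 0)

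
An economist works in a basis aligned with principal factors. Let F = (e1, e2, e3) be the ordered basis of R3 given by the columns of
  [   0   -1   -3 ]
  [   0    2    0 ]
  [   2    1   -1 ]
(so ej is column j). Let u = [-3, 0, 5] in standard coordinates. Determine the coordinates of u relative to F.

[3, 0, 1]

[u]_F is the unique c with M c = u, where M has columns e1, ..., e3.
Row-reducing the augmented matrix [M | u] gives c = (3, 0, 1).
Check: 3e1 + 0·e2 + e3 = [-3, 0, 5].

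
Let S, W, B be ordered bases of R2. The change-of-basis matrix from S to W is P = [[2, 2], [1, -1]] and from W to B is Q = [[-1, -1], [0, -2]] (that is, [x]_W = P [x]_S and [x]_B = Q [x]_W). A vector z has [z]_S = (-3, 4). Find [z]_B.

Apply P to get W-coordinates (2, -7), then Q to get B-coordinates.
The result is [z]_B = (5, 14).

(5, 14)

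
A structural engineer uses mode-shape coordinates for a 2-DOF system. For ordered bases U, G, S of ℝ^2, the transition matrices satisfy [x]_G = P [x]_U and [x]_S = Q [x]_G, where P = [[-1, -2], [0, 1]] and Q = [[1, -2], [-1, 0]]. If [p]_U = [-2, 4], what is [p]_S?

[-14, 6]

Composing the changes, [p]_S = Q P [p]_U.
Q P = [[-1, -4], [1, 2]]; applying this to [-2, 4] gives [-14, 6].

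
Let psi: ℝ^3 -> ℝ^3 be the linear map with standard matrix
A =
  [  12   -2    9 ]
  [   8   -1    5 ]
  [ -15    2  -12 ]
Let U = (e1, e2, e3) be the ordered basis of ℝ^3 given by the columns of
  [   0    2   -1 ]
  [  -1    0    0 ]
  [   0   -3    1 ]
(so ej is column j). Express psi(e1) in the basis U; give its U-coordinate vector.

Compute psi(e1) = A e1 = [2, 1, -2] in standard coordinates.
Then write this in U-coordinates: solve for y in y_1 e1 + ... + y_3 e3 = [2, 1, -2].
This gives y = [-1, 0, -2], which is column 1 of [psi]_U.

[-1, 0, -2]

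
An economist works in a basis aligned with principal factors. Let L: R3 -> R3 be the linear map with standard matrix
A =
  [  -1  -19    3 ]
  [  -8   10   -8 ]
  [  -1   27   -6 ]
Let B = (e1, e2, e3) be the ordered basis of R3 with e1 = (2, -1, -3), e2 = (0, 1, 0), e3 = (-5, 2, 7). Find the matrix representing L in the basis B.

The j-th column of [L]_B is [L(ej)]_B.
L(e1) = A e1 = (8, -2, -11) = -e1 + e2 - 2e3, so column 1 is (-1, 1, -2).
Repeating for e2, e3 and assembling the columns gives [[-1, -2, -1], [1, 2, -1], [-2, 3, 2]].

[[-1, -2, -1], [1, 2, -1], [-2, 3, 2]]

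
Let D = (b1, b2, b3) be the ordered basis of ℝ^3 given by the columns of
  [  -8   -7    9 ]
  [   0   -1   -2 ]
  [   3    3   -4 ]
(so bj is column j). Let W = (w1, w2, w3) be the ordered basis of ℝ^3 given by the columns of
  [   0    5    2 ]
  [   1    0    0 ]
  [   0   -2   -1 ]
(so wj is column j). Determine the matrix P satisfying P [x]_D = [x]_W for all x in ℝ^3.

[[0, -1, -2], [-2, -1, 1], [1, -1, 2]]

Column j of P is [bj]_W, since P maps D-coordinates to W-coordinates.
Expressing b1 in W: b1 = 0·w1 - 2w2 + w3, so column 1 of P is [0, -2, 1].
Doing the same for each bj gives P = [[0, -1, -2], [-2, -1, 1], [1, -1, 2]].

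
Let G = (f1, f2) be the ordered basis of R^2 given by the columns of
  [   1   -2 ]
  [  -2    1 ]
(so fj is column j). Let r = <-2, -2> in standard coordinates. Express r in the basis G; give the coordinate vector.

We seek scalars with c_1 f1 + c_2 f2 = r; equivalently solve M c = r where the columns of M are f1, f2.
System: c_1 - 2c_2 = -2, -2c_1 + c_2 = -2; solving gives c_1 = 2, c_2 = 2.
Check: 2f1 + 2f2 = <-2, -2>.

<2, 2>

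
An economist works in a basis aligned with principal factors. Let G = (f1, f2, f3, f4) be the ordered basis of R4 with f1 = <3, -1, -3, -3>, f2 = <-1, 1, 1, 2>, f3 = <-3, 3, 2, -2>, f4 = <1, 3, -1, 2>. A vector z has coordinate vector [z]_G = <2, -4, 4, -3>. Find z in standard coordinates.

By definition z = 2f1 - 4f2 + 4f3 - 3f4.
Summing componentwise gives <-5, -3, 1, -28>.

<-5, -3, 1, -28>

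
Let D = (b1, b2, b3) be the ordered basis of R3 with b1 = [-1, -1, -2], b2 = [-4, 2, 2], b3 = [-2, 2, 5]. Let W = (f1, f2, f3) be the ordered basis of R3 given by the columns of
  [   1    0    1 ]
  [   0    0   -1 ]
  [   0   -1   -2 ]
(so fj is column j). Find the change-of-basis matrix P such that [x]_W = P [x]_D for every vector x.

[[-2, -2, 0], [0, 2, -1], [1, -2, -2]]

Let M have columns bj and N have columns fj. Then for every x, N [x]_W = x = M [x]_D, so P = N^(-1) M.
Since det N = -1, N^(-1) has integer entries; multiplying gives P = [[-2, -2, 0], [0, 2, -1], [1, -2, -2]].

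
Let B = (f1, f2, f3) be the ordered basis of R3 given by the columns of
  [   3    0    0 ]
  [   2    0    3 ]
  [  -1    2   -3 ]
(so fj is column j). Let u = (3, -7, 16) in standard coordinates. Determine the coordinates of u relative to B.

We seek scalars with c_1 f1 + ... + c_3 f3 = u; equivalently solve M c = u where the columns of M are f1, ..., f3.
Row-reducing the augmented matrix [M | u] gives c = (1, 4, -3).
Check: f1 + 4f2 - 3f3 = (3, -7, 16).

(1, 4, -3)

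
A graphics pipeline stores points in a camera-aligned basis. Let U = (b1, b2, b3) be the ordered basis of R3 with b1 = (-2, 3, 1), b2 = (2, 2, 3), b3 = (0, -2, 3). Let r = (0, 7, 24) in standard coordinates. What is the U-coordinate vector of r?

Write r = c_1 b1 + ... + c_3 b3 and solve for the c_i.
Gaussian elimination on [M | r] yields c = (3, 3, 4).
Check: 3b1 + 3b2 + 4b3 = (0, 7, 24).

(3, 3, 4)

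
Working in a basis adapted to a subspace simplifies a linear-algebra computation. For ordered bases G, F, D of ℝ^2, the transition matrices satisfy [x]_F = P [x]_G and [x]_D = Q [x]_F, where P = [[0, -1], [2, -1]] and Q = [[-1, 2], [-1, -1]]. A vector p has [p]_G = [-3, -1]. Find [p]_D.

[-11, 4]

Apply P to get F-coordinates [1, -5], then Q to get D-coordinates.
The result is [p]_D = [-11, 4].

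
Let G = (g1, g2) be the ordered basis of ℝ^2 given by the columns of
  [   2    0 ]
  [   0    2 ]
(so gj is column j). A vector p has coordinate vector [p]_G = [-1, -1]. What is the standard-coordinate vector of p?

[-2, -2]

By definition p = -g1 - g2.
Summing componentwise gives [-2, -2].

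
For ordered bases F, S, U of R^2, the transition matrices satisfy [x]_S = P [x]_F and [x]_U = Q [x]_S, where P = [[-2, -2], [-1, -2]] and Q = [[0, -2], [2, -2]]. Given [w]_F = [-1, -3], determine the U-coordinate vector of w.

Apply P to get S-coordinates [8, 7], then Q to get U-coordinates.
The result is [w]_U = [-14, 2].

[-14, 2]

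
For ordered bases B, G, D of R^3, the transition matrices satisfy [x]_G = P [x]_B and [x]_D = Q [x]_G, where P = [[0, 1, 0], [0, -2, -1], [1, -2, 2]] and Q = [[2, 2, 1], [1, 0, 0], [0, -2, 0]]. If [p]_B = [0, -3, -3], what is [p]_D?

Apply P to get G-coordinates [-3, 9, 0], then Q to get D-coordinates.
The result is [p]_D = [12, -3, -18].

[12, -3, -18]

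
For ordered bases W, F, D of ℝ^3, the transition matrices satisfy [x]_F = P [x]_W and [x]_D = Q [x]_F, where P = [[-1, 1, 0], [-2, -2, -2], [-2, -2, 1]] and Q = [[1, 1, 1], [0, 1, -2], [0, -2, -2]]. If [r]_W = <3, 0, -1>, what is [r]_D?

Composing the changes, [r]_D = Q P [r]_W.
Q P = [[-5, -3, -1], [2, 2, -4], [8, 8, 2]]; applying this to <3, 0, -1> gives <-14, 10, 22>.

<-14, 10, 22>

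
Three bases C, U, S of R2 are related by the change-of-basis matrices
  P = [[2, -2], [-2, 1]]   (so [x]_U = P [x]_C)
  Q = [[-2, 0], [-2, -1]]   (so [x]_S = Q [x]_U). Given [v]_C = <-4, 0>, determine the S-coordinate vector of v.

First [v]_U = P [v]_C = <-8, 8>.
Then [v]_S = Q [v]_U = <16, 8>.

<16, 8>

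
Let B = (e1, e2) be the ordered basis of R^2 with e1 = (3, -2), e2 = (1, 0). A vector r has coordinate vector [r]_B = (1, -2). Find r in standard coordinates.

By definition r = e1 - 2e2.
Summing componentwise gives (1, -2).

(1, -2)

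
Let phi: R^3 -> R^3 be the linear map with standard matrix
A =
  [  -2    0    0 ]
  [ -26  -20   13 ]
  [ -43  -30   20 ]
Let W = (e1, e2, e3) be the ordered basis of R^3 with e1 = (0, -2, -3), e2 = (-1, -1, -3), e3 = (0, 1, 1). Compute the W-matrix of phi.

Let P have columns e1, ..., e3. Then [phi]_W = P^(-1) A P.
Here det P = 1, so P^(-1) is integer; computing A P first and then P^(-1)(A P) gives [[1, -2, 3], [0, -2, 0], [3, 1, -1]].

[[1, -2, 3], [0, -2, 0], [3, 1, -1]]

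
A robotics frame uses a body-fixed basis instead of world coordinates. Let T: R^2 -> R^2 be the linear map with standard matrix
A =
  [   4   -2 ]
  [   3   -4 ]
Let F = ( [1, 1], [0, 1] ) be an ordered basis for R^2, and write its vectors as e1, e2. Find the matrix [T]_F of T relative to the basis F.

With P the matrix whose columns are e1, e2, [T]_F = P^(-1) A P.
Column by column: T(e1) = A e1 = [2, -1]; its F-coordinates [2, -3] give column 1.
Continuing for each basis vector yields [T]_F = [[2, -2], [-3, -2]].

[[2, -2], [-3, -2]]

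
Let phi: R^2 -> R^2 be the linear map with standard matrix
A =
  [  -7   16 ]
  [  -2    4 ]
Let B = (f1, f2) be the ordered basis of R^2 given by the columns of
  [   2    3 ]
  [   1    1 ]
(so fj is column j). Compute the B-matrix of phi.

Let P have columns f1, f2. Then [phi]_B = P^(-1) A P.
Here det P = -1, so P^(-1) is integer; computing A P first and then P^(-1)(A P) gives [[-2, -1], [2, -1]].

[[-2, -1], [2, -1]]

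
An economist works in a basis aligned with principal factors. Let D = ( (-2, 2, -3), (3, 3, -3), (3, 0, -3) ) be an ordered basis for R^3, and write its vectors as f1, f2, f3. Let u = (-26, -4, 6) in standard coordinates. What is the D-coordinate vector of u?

Write u = c_1 f1 + ... + c_3 f3 and solve for the c_i.
Row-reducing the augmented matrix [M | u] gives c = (4, -4, -2).
Check: 4f1 - 4f2 - 2f3 = (-26, -4, 6).

(4, -4, -2)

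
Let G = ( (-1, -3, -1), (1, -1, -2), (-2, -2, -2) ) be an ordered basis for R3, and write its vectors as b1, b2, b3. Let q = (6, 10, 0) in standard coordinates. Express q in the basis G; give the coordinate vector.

(-4, 2, 0)

[q]_G is the unique c with M c = q, where M has columns b1, ..., b3.
Row-reducing the augmented matrix [M | q] gives c = (-4, 2, 0).
Check: -4b1 + 2b2 + 0·b3 = (6, 10, 0).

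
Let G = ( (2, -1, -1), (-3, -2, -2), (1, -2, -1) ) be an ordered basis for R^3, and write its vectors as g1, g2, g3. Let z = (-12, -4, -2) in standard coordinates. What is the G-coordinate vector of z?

We seek scalars with c_1 g1 + ... + c_3 g3 = z; equivalently solve M c = z where the columns of M are g1, ..., g3.
Gaussian elimination on [M | z] yields c = (-4, 2, 2).
Check: -4g1 + 2g2 + 2g3 = (-12, -4, -2).

(-4, 2, 2)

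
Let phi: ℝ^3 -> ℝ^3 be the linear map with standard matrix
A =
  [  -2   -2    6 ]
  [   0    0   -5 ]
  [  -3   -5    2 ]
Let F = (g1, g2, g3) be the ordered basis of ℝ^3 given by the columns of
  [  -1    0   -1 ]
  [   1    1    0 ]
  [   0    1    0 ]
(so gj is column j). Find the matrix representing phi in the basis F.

[[2, -2, -3], [-2, -3, 3], [-2, -2, 1]]

The j-th column of [phi]_F is [phi(gj)]_F.
phi(g1) = A g1 = [0, 0, -2] = 2g1 - 2g2 - 2g3, so column 1 is [2, -2, -2].
Repeating for g2, g3 and assembling the columns gives [[2, -2, -3], [-2, -3, 3], [-2, -2, 1]].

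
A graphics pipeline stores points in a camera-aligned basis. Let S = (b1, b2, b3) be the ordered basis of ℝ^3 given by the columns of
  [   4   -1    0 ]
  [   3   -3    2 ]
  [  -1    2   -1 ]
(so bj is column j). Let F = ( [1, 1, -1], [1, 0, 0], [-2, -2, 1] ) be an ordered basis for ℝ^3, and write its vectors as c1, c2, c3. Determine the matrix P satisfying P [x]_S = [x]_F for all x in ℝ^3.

[[-1, -1, 0], [1, 2, -2], [-2, 1, -1]]

Let M have columns bj and N have columns cj. Then for every x, N [x]_F = x = M [x]_S, so P = N^(-1) M.
Since det N = 1, N^(-1) has integer entries; multiplying gives P = [[-1, -1, 0], [1, 2, -2], [-2, 1, -1]].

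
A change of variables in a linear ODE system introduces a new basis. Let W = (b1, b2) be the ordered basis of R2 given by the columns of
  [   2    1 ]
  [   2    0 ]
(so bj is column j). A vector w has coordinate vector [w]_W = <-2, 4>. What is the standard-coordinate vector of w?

By definition w = -2b1 + 4b2.
Summing componentwise gives <0, -4>.

<0, -4>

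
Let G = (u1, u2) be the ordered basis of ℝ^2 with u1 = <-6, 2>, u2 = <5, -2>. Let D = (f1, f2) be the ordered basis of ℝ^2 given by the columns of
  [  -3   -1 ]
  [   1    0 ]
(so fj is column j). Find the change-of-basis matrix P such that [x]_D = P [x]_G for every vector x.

[[2, -2], [0, 1]]

Take x = uj: its G-coordinates are the j-th standard unit vector, so P e_j — column j of P — equals [uj]_D.
u1 = 2f1 + 0·f2, giving column 1 = <2, 0>; repeating for each j gives P = [[2, -2], [0, 1]].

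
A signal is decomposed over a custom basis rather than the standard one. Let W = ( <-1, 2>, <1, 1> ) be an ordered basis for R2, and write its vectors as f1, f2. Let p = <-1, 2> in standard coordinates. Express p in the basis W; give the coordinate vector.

<1, 0>

[p]_W is the unique c with M c = p, where M has columns f1, f2.
System: -c_1 + c_2 = -1, 2c_1 + c_2 = 2; solving gives c_1 = 1, c_2 = 0.
Check: f1 + 0·f2 = <-1, 2>.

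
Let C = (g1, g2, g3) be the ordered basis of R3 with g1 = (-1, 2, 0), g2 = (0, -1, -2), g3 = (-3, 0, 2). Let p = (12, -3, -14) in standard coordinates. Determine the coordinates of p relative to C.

We seek scalars with c_1 g1 + ... + c_3 g3 = p; equivalently solve M c = p where the columns of M are g1, ..., g3.
Gaussian elimination on [M | p] yields c = (0, 3, -4).
Check: 0·g1 + 3g2 - 4g3 = (12, -3, -14).

(0, 3, -4)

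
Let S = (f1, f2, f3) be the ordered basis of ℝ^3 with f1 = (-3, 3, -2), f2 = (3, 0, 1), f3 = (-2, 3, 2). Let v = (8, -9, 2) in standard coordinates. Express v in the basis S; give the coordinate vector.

[v]_S is the unique c with M c = v, where M has columns f1, ..., f3.
Gaussian elimination on [M | v] yields c = (-2, 0, -1).
Check: -2f1 + 0·f2 - f3 = (8, -9, 2).

(-2, 0, -1)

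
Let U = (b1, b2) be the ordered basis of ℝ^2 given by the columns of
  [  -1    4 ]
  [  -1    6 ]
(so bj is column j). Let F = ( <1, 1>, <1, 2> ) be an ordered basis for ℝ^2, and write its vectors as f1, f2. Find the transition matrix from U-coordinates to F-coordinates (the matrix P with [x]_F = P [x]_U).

Column j of P is [bj]_F, since P maps U-coordinates to F-coordinates.
Expressing b1 in F: b1 = -f1 + 0·f2, so column 1 of P is <-1, 0>.
Doing the same for each bj gives P = [[-1, 2], [0, 2]].

[[-1, 2], [0, 2]]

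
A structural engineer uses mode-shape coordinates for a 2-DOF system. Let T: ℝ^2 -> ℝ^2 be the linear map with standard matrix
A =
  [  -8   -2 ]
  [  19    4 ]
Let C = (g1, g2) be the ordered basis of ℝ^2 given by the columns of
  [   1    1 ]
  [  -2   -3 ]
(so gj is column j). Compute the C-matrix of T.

With P the matrix whose columns are g1, g2, [T]_C = P^(-1) A P.
Column by column: T(g1) = A g1 = [-4, 11]; its C-coordinates [-1, -3] give column 1.
Continuing for each basis vector yields [T]_C = [[-1, 1], [-3, -3]].

[[-1, 1], [-3, -3]]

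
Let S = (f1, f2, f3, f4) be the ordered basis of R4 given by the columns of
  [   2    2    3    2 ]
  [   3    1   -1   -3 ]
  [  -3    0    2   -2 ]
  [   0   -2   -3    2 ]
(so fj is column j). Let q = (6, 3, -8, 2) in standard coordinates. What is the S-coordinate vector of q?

We seek scalars with c_1 f1 + ... + c_4 f4 = q; equivalently solve M c = q where the columns of M are f1, ..., f4.
Row-reducing the augmented matrix [M | q] gives c = (2, 0, 0, 1).
Check: 2f1 + 0·f2 + 0·f3 + f4 = (6, 3, -8, 2).

(2, 0, 0, 1)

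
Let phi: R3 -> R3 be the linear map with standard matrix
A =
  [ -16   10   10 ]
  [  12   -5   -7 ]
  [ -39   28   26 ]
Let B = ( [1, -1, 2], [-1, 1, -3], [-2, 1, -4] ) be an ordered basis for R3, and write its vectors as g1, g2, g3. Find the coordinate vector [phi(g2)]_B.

Column 2 of [phi]_B is the B-coordinate vector of phi(g2).
In standard coordinates phi(g2) = A g2 = [-4, 4, -11].
Converting to B: [-4, 4, -11] = -g1 + 3g2 + 0·g3, so the coordinate vector is [-1, 3, 0].

[-1, 3, 0]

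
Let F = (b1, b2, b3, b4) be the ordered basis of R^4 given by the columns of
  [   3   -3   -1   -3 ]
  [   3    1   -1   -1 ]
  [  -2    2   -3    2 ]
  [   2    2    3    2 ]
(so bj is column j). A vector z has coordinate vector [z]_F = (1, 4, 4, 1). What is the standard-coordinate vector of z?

The coordinates say z = b1 + 4b2 + 4b3 + b4; adding the scaled basis vectors gives (-16, 2, -4, 24).

(-16, 2, -4, 24)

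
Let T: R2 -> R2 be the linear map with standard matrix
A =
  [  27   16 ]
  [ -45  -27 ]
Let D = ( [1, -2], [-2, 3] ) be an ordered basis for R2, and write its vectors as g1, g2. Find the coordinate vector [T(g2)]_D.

[0, 3]

Column 2 of [T]_D is the D-coordinate vector of T(g2).
In standard coordinates T(g2) = A g2 = [-6, 9].
Converting to D: [-6, 9] = 0·g1 + 3g2, so the coordinate vector is [0, 3].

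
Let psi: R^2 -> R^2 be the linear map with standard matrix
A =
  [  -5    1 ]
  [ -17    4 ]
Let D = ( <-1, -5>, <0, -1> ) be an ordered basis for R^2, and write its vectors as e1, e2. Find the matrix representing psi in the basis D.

[[0, 1], [3, -1]]

Let P have columns e1, e2. Then [psi]_D = P^(-1) A P.
Here det P = 1, so P^(-1) is integer; computing A P first and then P^(-1)(A P) gives [[0, 1], [3, -1]].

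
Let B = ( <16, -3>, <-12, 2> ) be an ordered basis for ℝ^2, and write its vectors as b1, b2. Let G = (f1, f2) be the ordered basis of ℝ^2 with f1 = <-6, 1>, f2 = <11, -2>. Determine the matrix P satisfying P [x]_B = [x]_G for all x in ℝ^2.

[[1, 2], [2, 0]]

Column j of P is [bj]_G, since P maps B-coordinates to G-coordinates.
Expressing b1 in G: b1 = f1 + 2f2, so column 1 of P is <1, 2>.
Doing the same for each bj gives P = [[1, 2], [2, 0]].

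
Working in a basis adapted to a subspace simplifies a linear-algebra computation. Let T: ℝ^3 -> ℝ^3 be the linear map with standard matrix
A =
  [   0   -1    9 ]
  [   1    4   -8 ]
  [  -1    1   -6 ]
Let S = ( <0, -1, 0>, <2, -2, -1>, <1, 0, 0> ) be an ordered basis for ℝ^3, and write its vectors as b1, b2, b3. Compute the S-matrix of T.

The j-th column of [T]_S is [T(bj)]_S.
T(b1) = A b1 = <1, -4, -1> = 2b1 + b2 - b3, so column 1 is <2, 1, -1>.
Repeating for b2, b3 and assembling the columns gives [[2, 2, -3], [1, -2, 1], [-1, -3, -2]].

[[2, 2, -3], [1, -2, 1], [-1, -3, -2]]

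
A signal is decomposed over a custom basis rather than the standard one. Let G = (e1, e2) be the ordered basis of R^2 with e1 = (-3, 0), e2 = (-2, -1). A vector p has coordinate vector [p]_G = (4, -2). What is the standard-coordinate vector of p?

(-8, 2)

The coordinates say p = 4e1 - 2e2; adding the scaled basis vectors gives (-8, 2).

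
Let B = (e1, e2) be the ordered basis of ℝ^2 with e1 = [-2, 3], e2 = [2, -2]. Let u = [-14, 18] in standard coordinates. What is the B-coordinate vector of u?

[4, -3]

[u]_B is the unique c with M c = u, where M has columns e1, e2.
System: -2c_1 + 2c_2 = -14, 3c_1 - 2c_2 = 18; solving gives c_1 = 4, c_2 = -3.
Check: 4e1 - 3e2 = [-14, 18].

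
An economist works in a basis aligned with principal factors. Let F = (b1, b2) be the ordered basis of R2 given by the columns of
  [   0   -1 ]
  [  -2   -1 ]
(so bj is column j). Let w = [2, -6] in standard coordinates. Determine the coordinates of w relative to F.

[w]_F is the unique c with M c = w, where M has columns b1, b2.
System: 0c_1 - c_2 = 2, -2c_1 - c_2 = -6; solving gives c_1 = 4, c_2 = -2.
Check: 4b1 - 2b2 = [2, -6].

[4, -2]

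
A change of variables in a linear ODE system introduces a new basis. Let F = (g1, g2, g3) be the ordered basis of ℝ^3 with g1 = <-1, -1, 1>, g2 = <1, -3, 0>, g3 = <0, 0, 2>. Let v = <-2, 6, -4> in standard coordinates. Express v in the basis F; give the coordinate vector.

<0, -2, -2>

[v]_F is the unique c with M c = v, where M has columns g1, ..., g3.
Solving this 3x3 system gives c = (0, -2, -2).
Check: 0·g1 - 2g2 - 2g3 = <-2, 6, -4>.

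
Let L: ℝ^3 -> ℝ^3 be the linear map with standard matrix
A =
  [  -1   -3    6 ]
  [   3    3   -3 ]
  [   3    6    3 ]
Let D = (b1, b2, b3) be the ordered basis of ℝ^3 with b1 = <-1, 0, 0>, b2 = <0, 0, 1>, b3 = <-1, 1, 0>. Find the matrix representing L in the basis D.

[[2, -3, 2], [-3, 3, 3], [-3, -3, 0]]

The j-th column of [L]_D is [L(bj)]_D.
L(b1) = A b1 = <1, -3, -3> = 2b1 - 3b2 - 3b3, so column 1 is <2, -3, -3>.
Repeating for b2, b3 and assembling the columns gives [[2, -3, 2], [-3, 3, 3], [-3, -3, 0]].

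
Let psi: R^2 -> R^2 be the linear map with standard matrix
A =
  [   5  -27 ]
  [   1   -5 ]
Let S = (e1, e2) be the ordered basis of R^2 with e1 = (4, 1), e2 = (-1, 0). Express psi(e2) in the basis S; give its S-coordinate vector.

(-1, 1)

Compute psi(e2) = A e2 = (-5, -1) in standard coordinates.
Then write this in S-coordinates: solve for y in y_1 e1 + y_2 e2 = (-5, -1).
This gives y = (-1, 1), which is column 2 of [psi]_S.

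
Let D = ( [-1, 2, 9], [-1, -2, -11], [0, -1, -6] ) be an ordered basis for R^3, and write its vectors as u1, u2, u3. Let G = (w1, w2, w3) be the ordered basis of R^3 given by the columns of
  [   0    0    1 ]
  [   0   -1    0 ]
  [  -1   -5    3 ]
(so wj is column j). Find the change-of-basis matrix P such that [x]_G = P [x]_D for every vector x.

Column j of P is [uj]_G, since P maps D-coordinates to G-coordinates.
Expressing u1 in G: u1 = -2w1 - 2w2 - w3, so column 1 of P is [-2, -2, -1].
Doing the same for each uj gives P = [[-2, -2, 1], [-2, 2, 1], [-1, -1, 0]].

[[-2, -2, 1], [-2, 2, 1], [-1, -1, 0]]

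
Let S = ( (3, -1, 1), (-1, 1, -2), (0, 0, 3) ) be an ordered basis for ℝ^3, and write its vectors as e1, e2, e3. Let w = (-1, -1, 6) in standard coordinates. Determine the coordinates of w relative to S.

Write w = c_1 e1 + ... + c_3 e3 and solve for the c_i.
Row-reducing the augmented matrix [M | w] gives c = (-1, -2, 1).
Check: -e1 - 2e2 + e3 = (-1, -1, 6).

(-1, -2, 1)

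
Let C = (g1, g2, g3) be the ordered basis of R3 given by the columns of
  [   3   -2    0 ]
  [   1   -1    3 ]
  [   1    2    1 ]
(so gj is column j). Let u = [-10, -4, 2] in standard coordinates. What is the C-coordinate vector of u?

We seek scalars with c_1 g1 + ... + c_3 g3 = u; equivalently solve M c = u where the columns of M are g1, ..., g3.
Row-reducing the augmented matrix [M | u] gives c = (-2, 2, 0).
Check: -2g1 + 2g2 + 0·g3 = [-10, -4, 2].

[-2, 2, 0]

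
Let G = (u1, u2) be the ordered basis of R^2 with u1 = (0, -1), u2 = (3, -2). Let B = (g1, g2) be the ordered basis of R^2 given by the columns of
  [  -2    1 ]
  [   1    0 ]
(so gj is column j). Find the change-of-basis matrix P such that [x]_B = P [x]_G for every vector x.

Column j of P is [uj]_B, since P maps G-coordinates to B-coordinates.
Expressing u1 in B: u1 = -g1 - 2g2, so column 1 of P is (-1, -2).
Doing the same for each uj gives P = [[-1, -2], [-2, -1]].

[[-1, -2], [-2, -1]]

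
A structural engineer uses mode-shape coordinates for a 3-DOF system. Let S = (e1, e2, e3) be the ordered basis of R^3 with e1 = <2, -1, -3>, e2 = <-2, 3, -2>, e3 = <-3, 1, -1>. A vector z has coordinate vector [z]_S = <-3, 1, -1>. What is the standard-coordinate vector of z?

<-5, 5, 8>

The coordinates say z = -3e1 + e2 - e3; adding the scaled basis vectors gives <-5, 5, 8>.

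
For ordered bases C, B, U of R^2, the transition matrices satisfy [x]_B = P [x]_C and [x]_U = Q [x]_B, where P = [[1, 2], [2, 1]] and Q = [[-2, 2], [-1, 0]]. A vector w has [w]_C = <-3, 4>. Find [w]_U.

First [w]_B = P [w]_C = <5, -2>.
Then [w]_U = Q [w]_B = <-14, -5>.

<-14, -5>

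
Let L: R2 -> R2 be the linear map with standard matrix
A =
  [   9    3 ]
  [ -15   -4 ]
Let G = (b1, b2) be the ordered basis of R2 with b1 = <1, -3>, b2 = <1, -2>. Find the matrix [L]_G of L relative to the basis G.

[[3, 1], [-3, 2]]

Let P have columns b1, b2. Then [L]_G = P^(-1) A P.
Here det P = 1, so P^(-1) is integer; computing A P first and then P^(-1)(A P) gives [[3, 1], [-3, 2]].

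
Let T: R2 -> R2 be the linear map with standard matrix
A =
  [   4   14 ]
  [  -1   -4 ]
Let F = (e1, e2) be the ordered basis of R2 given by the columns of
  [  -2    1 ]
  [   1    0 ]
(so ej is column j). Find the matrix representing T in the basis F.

[[-2, -1], [2, 2]]

Let P have columns e1, e2. Then [T]_F = P^(-1) A P.
Here det P = -1, so P^(-1) is integer; computing A P first and then P^(-1)(A P) gives [[-2, -1], [2, 2]].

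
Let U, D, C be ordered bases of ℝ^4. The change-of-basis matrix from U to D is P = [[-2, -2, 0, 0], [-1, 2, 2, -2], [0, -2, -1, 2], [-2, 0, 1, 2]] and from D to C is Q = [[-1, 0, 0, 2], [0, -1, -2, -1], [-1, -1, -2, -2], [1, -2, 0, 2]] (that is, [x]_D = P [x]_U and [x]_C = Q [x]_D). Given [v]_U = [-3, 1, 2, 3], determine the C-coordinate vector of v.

[24, -21, -39, 26]

Apply P to get D-coordinates [4, 3, 2, 14], then Q to get C-coordinates.
The result is [v]_C = [24, -21, -39, 26].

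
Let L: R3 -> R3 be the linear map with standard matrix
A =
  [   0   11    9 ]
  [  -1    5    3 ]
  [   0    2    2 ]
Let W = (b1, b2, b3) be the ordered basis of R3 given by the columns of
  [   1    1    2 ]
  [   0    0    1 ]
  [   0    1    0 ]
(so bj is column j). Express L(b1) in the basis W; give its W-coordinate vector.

Column 1 of [L]_W is the W-coordinate vector of L(b1).
In standard coordinates L(b1) = A b1 = [0, -1, 0].
Converting to W: [0, -1, 0] = 2b1 + 0·b2 - b3, so the coordinate vector is [2, 0, -1].

[2, 0, -1]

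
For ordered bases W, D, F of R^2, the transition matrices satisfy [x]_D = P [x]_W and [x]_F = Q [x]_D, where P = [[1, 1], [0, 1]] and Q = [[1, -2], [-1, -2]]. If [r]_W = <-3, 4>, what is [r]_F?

<-7, -9>

Composing the changes, [r]_F = Q P [r]_W.
Q P = [[1, -1], [-1, -3]]; applying this to <-3, 4> gives <-7, -9>.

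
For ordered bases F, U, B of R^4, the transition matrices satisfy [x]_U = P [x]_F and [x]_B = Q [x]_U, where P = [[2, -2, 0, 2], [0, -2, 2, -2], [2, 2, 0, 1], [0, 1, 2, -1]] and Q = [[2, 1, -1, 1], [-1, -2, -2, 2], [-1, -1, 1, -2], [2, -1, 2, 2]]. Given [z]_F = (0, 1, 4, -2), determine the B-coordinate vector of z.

(9, 8, -26, 0)

First [z]_U = P [z]_F = (-6, 10, 0, 11).
Then [z]_B = Q [z]_U = (9, 8, -26, 0).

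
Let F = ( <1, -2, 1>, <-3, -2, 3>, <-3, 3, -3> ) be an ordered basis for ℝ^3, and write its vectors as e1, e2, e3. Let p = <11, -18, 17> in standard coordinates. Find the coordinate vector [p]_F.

<2, 1, -4>

We seek scalars with c_1 e1 + ... + c_3 e3 = p; equivalently solve M c = p where the columns of M are e1, ..., e3.
Row-reducing the augmented matrix [M | p] gives c = (2, 1, -4).
Check: 2e1 + e2 - 4e3 = <11, -18, 17>.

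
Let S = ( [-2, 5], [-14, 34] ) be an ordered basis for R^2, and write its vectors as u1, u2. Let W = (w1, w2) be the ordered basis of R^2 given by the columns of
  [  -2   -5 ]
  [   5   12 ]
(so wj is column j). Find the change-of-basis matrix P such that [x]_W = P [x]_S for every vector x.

Take x = uj: its S-coordinates are the j-th standard unit vector, so P e_j — column j of P — equals [uj]_W.
u1 = w1 + 0·w2, giving column 1 = [1, 0]; repeating for each j gives P = [[1, 2], [0, 2]].

[[1, 2], [0, 2]]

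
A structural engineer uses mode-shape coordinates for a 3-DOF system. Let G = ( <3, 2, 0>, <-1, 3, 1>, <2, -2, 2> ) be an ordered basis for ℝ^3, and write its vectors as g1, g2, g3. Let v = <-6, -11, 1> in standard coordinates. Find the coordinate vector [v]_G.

Write v = c_1 g1 + ... + c_3 g3 and solve for the c_i.
Gaussian elimination on [M | v] yields c = (-3, -1, 1).
Check: -3g1 - g2 + g3 = <-6, -11, 1>.

<-3, -1, 1>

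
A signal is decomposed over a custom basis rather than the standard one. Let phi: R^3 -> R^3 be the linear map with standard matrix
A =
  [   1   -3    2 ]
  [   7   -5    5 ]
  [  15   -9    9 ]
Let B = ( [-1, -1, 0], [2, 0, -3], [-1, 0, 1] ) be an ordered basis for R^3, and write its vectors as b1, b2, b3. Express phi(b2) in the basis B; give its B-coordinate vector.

[1, 0, 3]

Column 2 of [phi]_B is the B-coordinate vector of phi(b2).
In standard coordinates phi(b2) = A b2 = [-4, -1, 3].
Converting to B: [-4, -1, 3] = b1 + 0·b2 + 3b3, so the coordinate vector is [1, 0, 3].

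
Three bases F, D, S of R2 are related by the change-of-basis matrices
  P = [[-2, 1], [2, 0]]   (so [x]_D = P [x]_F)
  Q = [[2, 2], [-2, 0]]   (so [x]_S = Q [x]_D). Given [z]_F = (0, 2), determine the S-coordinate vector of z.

(4, -4)

Apply P to get D-coordinates (2, 0), then Q to get S-coordinates.
The result is [z]_S = (4, -4).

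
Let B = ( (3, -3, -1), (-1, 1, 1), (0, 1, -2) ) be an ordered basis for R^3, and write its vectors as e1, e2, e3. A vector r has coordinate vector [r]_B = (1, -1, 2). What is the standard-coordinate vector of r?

r = M [r]_B, where M has columns e1, ..., e3.
Carrying out the matrix-vector product, r = (4, -2, -6).

(4, -2, -6)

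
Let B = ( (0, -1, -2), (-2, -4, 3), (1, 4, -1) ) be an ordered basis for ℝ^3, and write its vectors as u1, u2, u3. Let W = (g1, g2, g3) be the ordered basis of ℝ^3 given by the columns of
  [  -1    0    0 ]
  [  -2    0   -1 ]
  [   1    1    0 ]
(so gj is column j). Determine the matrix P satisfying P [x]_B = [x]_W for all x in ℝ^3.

Column j of P is [uj]_W, since P maps B-coordinates to W-coordinates.
Expressing u1 in W: u1 = 0·g1 - 2g2 + g3, so column 1 of P is (0, -2, 1).
Doing the same for each uj gives P = [[0, 2, -1], [-2, 1, 0], [1, 0, -2]].

[[0, 2, -1], [-2, 1, 0], [1, 0, -2]]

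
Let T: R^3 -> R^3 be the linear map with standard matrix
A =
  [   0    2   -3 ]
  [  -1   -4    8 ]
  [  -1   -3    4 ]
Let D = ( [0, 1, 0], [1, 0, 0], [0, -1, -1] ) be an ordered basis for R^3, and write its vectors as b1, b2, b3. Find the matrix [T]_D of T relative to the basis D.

[[-1, 0, -3], [2, 0, 1], [3, 1, 1]]

The j-th column of [T]_D is [T(bj)]_D.
T(b1) = A b1 = [2, -4, -3] = -b1 + 2b2 + 3b3, so column 1 is [-1, 2, 3].
Repeating for b2, b3 and assembling the columns gives [[-1, 0, -3], [2, 0, 1], [3, 1, 1]].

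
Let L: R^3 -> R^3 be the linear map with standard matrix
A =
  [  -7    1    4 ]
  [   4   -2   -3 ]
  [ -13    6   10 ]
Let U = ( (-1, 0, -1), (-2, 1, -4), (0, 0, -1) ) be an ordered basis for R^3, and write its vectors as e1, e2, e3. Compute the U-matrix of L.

Let P have columns e1, ..., e3. Then [L]_U = P^(-1) A P.
Here det P = 1, so P^(-1) is integer; computing A P first and then P^(-1)(A P) gives [[-1, -3, -2], [-1, 2, 3], [2, 3, 0]].

[[-1, -3, -2], [-1, 2, 3], [2, 3, 0]]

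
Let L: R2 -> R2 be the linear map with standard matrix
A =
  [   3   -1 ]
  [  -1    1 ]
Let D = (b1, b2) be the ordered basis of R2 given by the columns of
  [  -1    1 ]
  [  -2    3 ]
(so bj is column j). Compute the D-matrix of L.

With P the matrix whose columns are b1, b2, [L]_D = P^(-1) A P.
Column by column: L(b1) = A b1 = <-1, -1>; its D-coordinates <2, 1> give column 1.
Continuing for each basis vector yields [L]_D = [[2, 2], [1, 2]].

[[2, 2], [1, 2]]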